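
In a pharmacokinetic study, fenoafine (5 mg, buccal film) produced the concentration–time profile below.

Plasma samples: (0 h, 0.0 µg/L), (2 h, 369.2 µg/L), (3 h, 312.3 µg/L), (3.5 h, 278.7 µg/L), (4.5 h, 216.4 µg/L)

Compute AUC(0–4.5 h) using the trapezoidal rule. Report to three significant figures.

AUC = 1110 µg/L·h

Trapezoidal AUC_0→4.5:
  [0→2]: (0.0+369.2)/2 × 2 = 369.2
  [2→3]: (369.2+312.3)/2 × 1 = 340.75
  [3→3.5]: (312.3+278.7)/2 × 0.5 = 147.75
  [3.5→4.5]: (278.7+216.4)/2 × 1 = 247.55
  Sum = 1105.25 µg/L·h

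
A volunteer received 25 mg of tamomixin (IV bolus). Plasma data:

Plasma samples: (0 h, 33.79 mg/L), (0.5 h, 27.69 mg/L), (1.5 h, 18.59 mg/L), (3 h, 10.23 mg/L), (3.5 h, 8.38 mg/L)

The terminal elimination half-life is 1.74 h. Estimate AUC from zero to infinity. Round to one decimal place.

AUC = 85.8 mg/L·h

Trapezoidal AUC_0→3.5:
  [0→0.5]: (33.79+27.69)/2 × 0.5 = 15.37
  [0.5→1.5]: (27.69+18.59)/2 × 1 = 23.14
  [1.5→3]: (18.59+10.23)/2 × 1.5 = 21.615
  [3→3.5]: (10.23+8.38)/2 × 0.5 = 4.6525
  Sum = 64.7775 mg/L·h
k_e = ln2 / t½ = 0.693147 / 1.74 = 0.3984 h^-1
Extrapolated tail: C_last / k_e = 8.38 / 0.3984 = 21.034
AUC_0→∞ = 64.7775 + 21.034 = 85.8115 mg/L·h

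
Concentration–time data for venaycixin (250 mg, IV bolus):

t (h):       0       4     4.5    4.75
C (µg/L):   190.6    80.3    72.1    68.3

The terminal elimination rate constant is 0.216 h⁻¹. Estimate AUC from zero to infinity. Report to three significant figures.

AUC = 914 µg/L·h

Trapezoidal AUC_0→4.75:
  [0→4]: (190.6+80.3)/2 × 4 = 541.8
  [4→4.5]: (80.3+72.1)/2 × 0.5 = 38.1
  [4.5→4.75]: (72.1+68.3)/2 × 0.25 = 17.55
  Sum = 597.45 µg/L·h
Extrapolated tail: C_last / k_e = 68.3 / 0.216 = 316.204
AUC_0→∞ = 597.45 + 316.204 = 913.654 µg/L·h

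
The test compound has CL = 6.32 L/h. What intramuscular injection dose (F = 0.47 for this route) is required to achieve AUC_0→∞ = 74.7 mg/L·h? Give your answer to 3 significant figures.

Dose = CL × AUC_0→∞ / F
     = 6.32 × 74.7 / 0.47 = 1004.48 mg

Dose = 1000 mg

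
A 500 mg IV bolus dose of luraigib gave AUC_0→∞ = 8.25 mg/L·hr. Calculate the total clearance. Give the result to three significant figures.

CL = 60.6 L/hr

CL = Dose_iv / AUC_0→∞
   = 500 / 8.25 = 60.6061 L/hr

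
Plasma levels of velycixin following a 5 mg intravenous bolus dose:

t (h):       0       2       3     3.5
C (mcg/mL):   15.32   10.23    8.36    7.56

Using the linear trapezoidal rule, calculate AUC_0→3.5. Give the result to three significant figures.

Trapezoidal AUC_0→3.5:
  [0→2]: (15.32+10.23)/2 × 2 = 25.55
  [2→3]: (10.23+8.36)/2 × 1 = 9.295
  [3→3.5]: (8.36+7.56)/2 × 0.5 = 3.98
  Sum = 38.825 mcg/mL·h

AUC = 38.8 mcg/mL·h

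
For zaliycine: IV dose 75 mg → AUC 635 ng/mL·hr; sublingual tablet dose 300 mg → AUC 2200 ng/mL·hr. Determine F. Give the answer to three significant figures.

F = 0.866

F = (AUC_ev / D_ev) / (AUC_iv / D_iv)
  = (2200/300) / (635/75)
  = 7.33333 / 8.46667 = 0.8661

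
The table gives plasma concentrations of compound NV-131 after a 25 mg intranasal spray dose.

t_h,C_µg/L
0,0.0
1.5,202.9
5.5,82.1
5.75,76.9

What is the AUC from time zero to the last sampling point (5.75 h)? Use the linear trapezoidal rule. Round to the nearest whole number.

AUC = 742 µg/L·h

Trapezoidal AUC_0→5.75:
  [0→1.5]: (0.0+202.9)/2 × 1.5 = 152.175
  [1.5→5.5]: (202.9+82.1)/2 × 4 = 570.0
  [5.5→5.75]: (82.1+76.9)/2 × 0.25 = 19.875
  Sum = 742.05 µg/L·h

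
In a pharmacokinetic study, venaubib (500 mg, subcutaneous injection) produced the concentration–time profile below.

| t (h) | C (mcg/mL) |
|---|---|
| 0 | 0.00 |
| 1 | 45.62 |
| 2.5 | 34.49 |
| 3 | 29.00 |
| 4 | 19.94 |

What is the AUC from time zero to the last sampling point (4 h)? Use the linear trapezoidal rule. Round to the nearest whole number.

AUC = 123 mcg/mL·h

Trapezoidal AUC_0→4:
  [0→1]: (0.00+45.62)/2 × 1 = 22.81
  [1→2.5]: (45.62+34.49)/2 × 1.5 = 60.0825
  [2.5→3]: (34.49+29.00)/2 × 0.5 = 15.8725
  [3→4]: (29.00+19.94)/2 × 1 = 24.47
  Sum = 123.235 mcg/mL·h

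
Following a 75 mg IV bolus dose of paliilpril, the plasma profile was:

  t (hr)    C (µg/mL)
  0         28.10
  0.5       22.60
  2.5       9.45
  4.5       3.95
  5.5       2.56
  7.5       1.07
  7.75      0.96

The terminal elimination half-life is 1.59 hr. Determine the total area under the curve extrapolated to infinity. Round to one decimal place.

Trapezoidal AUC_0→7.75:
  [0→0.5]: (28.10+22.60)/2 × 0.5 = 12.675
  [0.5→2.5]: (22.60+9.45)/2 × 2 = 32.05
  [2.5→4.5]: (9.45+3.95)/2 × 2 = 13.4
  [4.5→5.5]: (3.95+2.56)/2 × 1 = 3.255
  [5.5→7.5]: (2.56+1.07)/2 × 2 = 3.63
  [7.5→7.75]: (1.07+0.96)/2 × 0.25 = 0.25375
  Sum = 65.26375 µg/mL·hr
k_e = ln2 / t½ = 0.693147 / 1.59 = 0.4359 hr^-1
Extrapolated tail: C_last / k_e = 0.96 / 0.4359 = 2.202
AUC_0→∞ = 65.26375 + 2.202 = 67.46575 µg/mL·hr

AUC = 67.5 µg/mL·hr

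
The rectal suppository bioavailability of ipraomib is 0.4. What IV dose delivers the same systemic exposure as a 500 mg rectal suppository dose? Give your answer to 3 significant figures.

D_iv = 200 mg

Systemic exposure from an extravascular dose = F × D_ev, so the equivalent IV dose is F × D_ev.
D_iv = F × D_ev = 0.4 × 500 = 200 mg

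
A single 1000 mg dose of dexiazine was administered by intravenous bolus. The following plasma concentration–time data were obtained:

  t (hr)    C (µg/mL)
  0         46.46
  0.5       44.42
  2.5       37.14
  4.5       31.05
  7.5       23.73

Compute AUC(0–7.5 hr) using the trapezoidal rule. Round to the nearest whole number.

Trapezoidal AUC_0→7.5:
  [0→0.5]: (46.46+44.42)/2 × 0.5 = 22.72
  [0.5→2.5]: (44.42+37.14)/2 × 2 = 81.56
  [2.5→4.5]: (37.14+31.05)/2 × 2 = 68.19
  [4.5→7.5]: (31.05+23.73)/2 × 3 = 82.17
  Sum = 254.64 µg/mL·hr

AUC = 255 µg/mL·hr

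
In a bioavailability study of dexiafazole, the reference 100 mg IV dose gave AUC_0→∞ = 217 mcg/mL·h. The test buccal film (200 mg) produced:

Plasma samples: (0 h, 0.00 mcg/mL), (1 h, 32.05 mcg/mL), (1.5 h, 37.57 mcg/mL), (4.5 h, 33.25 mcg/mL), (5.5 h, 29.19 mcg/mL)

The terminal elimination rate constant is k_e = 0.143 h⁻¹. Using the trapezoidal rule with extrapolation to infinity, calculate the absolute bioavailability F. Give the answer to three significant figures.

Trapezoidal AUC_0→5.5 (buccal film):
  [0→1]: (0.00+32.05)/2 × 1 = 16.025
  [1→1.5]: (32.05+37.57)/2 × 0.5 = 17.405
  [1.5→4.5]: (37.57+33.25)/2 × 3 = 106.23
  [4.5→5.5]: (33.25+29.19)/2 × 1 = 31.22
  Sum = 170.88 mcg/mL·h
Tail: C_last/k_e = 29.19/0.143 = 204.126
AUC_0→∞ (buccal film) = 170.88 + 204.126 = 375.006 mcg/mL·h
F = (AUC_ev/D_ev)/(AUC_iv/D_iv) = (375.006/200)/(217/100) = 1.87503/2.17 = 0.8641

F = 0.864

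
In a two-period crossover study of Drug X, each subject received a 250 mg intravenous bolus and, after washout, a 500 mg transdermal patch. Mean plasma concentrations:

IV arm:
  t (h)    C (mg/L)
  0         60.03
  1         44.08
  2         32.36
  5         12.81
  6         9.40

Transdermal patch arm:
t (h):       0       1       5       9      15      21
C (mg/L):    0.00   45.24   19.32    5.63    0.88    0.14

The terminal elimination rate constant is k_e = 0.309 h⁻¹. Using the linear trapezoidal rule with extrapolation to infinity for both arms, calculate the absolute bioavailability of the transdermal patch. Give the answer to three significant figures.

F = 0.563

Trapezoidal AUC_0→6 (IV):
  [0→1]: (60.03+44.08)/2 × 1 = 52.055
  [1→2]: (44.08+32.36)/2 × 1 = 38.22
  [2→5]: (32.36+12.81)/2 × 3 = 67.755
  [5→6]: (12.81+9.40)/2 × 1 = 11.105
  Sum = 169.135 mg/L·h
IV tail: 9.40/0.309 = 30.421; AUC_iv,0→∞ = 169.135 + 30.421 = 199.556 mg/L·h
Trapezoidal AUC_0→21 (transdermal patch):
  [0→1]: (0.00+45.24)/2 × 1 = 22.62
  [1→5]: (45.24+19.32)/2 × 4 = 129.12
  [5→9]: (19.32+5.63)/2 × 4 = 49.9
  [9→15]: (5.63+0.88)/2 × 6 = 19.53
  [15→21]: (0.88+0.14)/2 × 6 = 3.06
  Sum = 224.23 mg/L·h
transdermal patch tail: 0.14/0.309 = 0.453; AUC_ev,0→∞ = 224.23 + 0.453 = 224.683 mg/L·h
F = (AUC_ev/D_ev)/(AUC_iv/D_iv) = (224.683/500)/(199.556/250) = 0.449366/0.798224 = 0.5630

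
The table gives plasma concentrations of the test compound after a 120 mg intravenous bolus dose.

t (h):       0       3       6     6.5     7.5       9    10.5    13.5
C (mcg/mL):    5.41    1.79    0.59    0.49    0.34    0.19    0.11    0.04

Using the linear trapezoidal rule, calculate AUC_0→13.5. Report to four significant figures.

Trapezoidal AUC_0→13.5:
  [0→3]: (5.41+1.79)/2 × 3 = 10.8
  [3→6]: (1.79+0.59)/2 × 3 = 3.57
  [6→6.5]: (0.59+0.49)/2 × 0.5 = 0.27
  [6.5→7.5]: (0.49+0.34)/2 × 1 = 0.415
  [7.5→9]: (0.34+0.19)/2 × 1.5 = 0.3975
  [9→10.5]: (0.19+0.11)/2 × 1.5 = 0.225
  [10.5→13.5]: (0.11+0.04)/2 × 3 = 0.225
  Sum = 15.9025 mcg/mL·h

AUC = 15.90 mcg/mL·h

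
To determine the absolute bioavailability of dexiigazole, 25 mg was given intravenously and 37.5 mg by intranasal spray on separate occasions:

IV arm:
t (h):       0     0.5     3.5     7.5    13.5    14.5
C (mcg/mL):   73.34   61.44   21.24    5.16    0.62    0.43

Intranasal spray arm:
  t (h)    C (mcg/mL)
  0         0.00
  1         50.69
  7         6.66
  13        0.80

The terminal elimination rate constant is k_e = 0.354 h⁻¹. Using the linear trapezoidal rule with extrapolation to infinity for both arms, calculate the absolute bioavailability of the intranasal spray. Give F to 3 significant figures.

F = 0.645

Trapezoidal AUC_0→14.5 (IV):
  [0→0.5]: (73.34+61.44)/2 × 0.5 = 33.695
  [0.5→3.5]: (61.44+21.24)/2 × 3 = 124.02
  [3.5→7.5]: (21.24+5.16)/2 × 4 = 52.8
  [7.5→13.5]: (5.16+0.62)/2 × 6 = 17.34
  [13.5→14.5]: (0.62+0.43)/2 × 1 = 0.525
  Sum = 228.38 mcg/mL·h
IV tail: 0.43/0.354 = 1.215; AUC_iv,0→∞ = 228.38 + 1.215 = 229.595 mcg/mL·h
Trapezoidal AUC_0→13 (intranasal spray):
  [0→1]: (0.00+50.69)/2 × 1 = 25.345
  [1→7]: (50.69+6.66)/2 × 6 = 172.05
  [7→13]: (6.66+0.80)/2 × 6 = 22.38
  Sum = 219.775 mcg/mL·h
intranasal spray tail: 0.80/0.354 = 2.260; AUC_ev,0→∞ = 219.775 + 2.260 = 222.035 mcg/mL·h
F = (AUC_ev/D_ev)/(AUC_iv/D_iv) = (222.035/37.5)/(229.595/25) = 5.92093/9.1838 = 0.6447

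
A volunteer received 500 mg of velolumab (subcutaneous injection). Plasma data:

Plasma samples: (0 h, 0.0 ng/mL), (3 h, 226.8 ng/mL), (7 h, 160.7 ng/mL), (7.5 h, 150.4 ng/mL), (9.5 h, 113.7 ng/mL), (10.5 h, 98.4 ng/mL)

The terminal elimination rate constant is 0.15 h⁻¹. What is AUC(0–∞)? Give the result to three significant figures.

Trapezoidal AUC_0→10.5:
  [0→3]: (0.0+226.8)/2 × 3 = 340.2
  [3→7]: (226.8+160.7)/2 × 4 = 775.0
  [7→7.5]: (160.7+150.4)/2 × 0.5 = 77.775
  [7.5→9.5]: (150.4+113.7)/2 × 2 = 264.1
  [9.5→10.5]: (113.7+98.4)/2 × 1 = 106.05
  Sum = 1563.125 ng/mL·h
Extrapolated tail: C_last / k_e = 98.4 / 0.15 = 656.000
AUC_0→∞ = 1563.125 + 656.000 = 2219.125 ng/mL·h

AUC = 2220 ng/mL·h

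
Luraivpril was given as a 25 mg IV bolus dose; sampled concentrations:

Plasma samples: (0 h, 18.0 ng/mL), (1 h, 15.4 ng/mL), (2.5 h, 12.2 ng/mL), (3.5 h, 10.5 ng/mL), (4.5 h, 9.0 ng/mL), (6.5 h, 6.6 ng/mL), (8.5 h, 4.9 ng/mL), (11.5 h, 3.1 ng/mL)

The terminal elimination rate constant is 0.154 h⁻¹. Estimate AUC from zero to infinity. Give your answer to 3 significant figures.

Trapezoidal AUC_0→11.5:
  [0→1]: (18.0+15.4)/2 × 1 = 16.7
  [1→2.5]: (15.4+12.2)/2 × 1.5 = 20.7
  [2.5→3.5]: (12.2+10.5)/2 × 1 = 11.35
  [3.5→4.5]: (10.5+9.0)/2 × 1 = 9.75
  [4.5→6.5]: (9.0+6.6)/2 × 2 = 15.6
  [6.5→8.5]: (6.6+4.9)/2 × 2 = 11.5
  [8.5→11.5]: (4.9+3.1)/2 × 3 = 12.0
  Sum = 97.6 ng/mL·h
Extrapolated tail: C_last / k_e = 3.1 / 0.154 = 20.130
AUC_0→∞ = 97.6 + 20.130 = 117.73 ng/mL·h

AUC = 118 ng/mL·h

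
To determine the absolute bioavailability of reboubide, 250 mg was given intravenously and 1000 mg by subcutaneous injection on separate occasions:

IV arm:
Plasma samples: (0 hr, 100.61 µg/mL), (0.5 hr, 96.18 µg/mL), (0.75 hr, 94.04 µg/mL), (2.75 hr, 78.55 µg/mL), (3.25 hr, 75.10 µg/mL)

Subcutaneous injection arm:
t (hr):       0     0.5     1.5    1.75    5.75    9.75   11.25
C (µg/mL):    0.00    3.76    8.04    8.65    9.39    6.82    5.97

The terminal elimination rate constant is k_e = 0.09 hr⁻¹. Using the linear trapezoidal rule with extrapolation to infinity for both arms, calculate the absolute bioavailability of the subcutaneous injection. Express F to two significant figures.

F = 0.034

Trapezoidal AUC_0→3.25 (IV):
  [0→0.5]: (100.61+96.18)/2 × 0.5 = 49.1975
  [0.5→0.75]: (96.18+94.04)/2 × 0.25 = 23.7775
  [0.75→2.75]: (94.04+78.55)/2 × 2 = 172.59
  [2.75→3.25]: (78.55+75.10)/2 × 0.5 = 38.4125
  Sum = 283.9775 µg/mL·hr
IV tail: 75.10/0.09 = 834.444; AUC_iv,0→∞ = 283.9775 + 834.444 = 1118.4215 µg/mL·hr
Trapezoidal AUC_0→11.25 (subcutaneous injection):
  [0→0.5]: (0.00+3.76)/2 × 0.5 = 0.94
  [0.5→1.5]: (3.76+8.04)/2 × 1 = 5.9
  [1.5→1.75]: (8.04+8.65)/2 × 0.25 = 2.08625
  [1.75→5.75]: (8.65+9.39)/2 × 4 = 36.08
  [5.75→9.75]: (9.39+6.82)/2 × 4 = 32.42
  [9.75→11.25]: (6.82+5.97)/2 × 1.5 = 9.5925
  Sum = 87.01875 µg/mL·hr
subcutaneous injection tail: 5.97/0.09 = 66.333; AUC_ev,0→∞ = 87.01875 + 66.333 = 153.35175 µg/mL·hr
F = (AUC_ev/D_ev)/(AUC_iv/D_iv) = (153.35175/1000)/(1118.4215/250) = 0.15335175/4.473686 = 0.0343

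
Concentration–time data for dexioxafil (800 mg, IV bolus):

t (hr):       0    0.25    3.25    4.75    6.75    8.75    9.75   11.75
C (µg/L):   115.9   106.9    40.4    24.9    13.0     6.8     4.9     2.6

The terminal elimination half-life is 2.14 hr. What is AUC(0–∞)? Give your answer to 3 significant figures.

AUC = 377 µg/L·hr

Trapezoidal AUC_0→11.75:
  [0→0.25]: (115.9+106.9)/2 × 0.25 = 27.85
  [0.25→3.25]: (106.9+40.4)/2 × 3 = 220.95
  [3.25→4.75]: (40.4+24.9)/2 × 1.5 = 48.975
  [4.75→6.75]: (24.9+13.0)/2 × 2 = 37.9
  [6.75→8.75]: (13.0+6.8)/2 × 2 = 19.8
  [8.75→9.75]: (6.8+4.9)/2 × 1 = 5.85
  [9.75→11.75]: (4.9+2.6)/2 × 2 = 7.5
  Sum = 368.825 µg/L·hr
k_e = ln2 / t½ = 0.693147 / 2.14 = 0.3239 hr^-1
Extrapolated tail: C_last / k_e = 2.6 / 0.3239 = 8.027
AUC_0→∞ = 368.825 + 8.027 = 376.852 µg/L·hr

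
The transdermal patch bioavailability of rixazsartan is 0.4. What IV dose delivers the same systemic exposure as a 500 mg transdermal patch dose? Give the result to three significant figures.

D_iv = 200 mg

Systemic exposure from an extravascular dose = F × D_ev, so the equivalent IV dose is F × D_ev.
D_iv = F × D_ev = 0.4 × 500 = 200 mg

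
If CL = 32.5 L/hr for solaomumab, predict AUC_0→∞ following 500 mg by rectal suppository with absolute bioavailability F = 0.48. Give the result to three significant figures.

AUC_0→∞ = F × Dose / CL
        = 0.48 × 500 / 32.5 = 7.38462 mg/L·hr

AUC = 7.38 mg/L·hr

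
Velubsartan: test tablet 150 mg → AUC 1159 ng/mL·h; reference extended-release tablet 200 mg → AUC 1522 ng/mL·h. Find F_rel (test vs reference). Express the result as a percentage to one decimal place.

F_rel = 101.5%

F_rel = (AUC_test/D_test) / (AUC_ref/D_ref)
      = (1159/150) / (1522/200)
      = 7.72667 / 7.61 = 1.0153 = 101.53%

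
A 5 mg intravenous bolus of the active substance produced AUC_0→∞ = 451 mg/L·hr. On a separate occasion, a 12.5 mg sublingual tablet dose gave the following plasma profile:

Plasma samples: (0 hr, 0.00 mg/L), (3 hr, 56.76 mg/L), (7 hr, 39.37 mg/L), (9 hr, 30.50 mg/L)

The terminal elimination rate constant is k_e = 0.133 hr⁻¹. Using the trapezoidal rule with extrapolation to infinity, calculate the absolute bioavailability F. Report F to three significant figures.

F = 0.511

Trapezoidal AUC_0→9 (sublingual tablet):
  [0→3]: (0.00+56.76)/2 × 3 = 85.14
  [3→7]: (56.76+39.37)/2 × 4 = 192.26
  [7→9]: (39.37+30.50)/2 × 2 = 69.87
  Sum = 347.27 mg/L·hr
Tail: C_last/k_e = 30.50/0.133 = 229.323
AUC_0→∞ (sublingual tablet) = 347.27 + 229.323 = 576.593 mg/L·hr
F = (AUC_ev/D_ev)/(AUC_iv/D_iv) = (576.593/12.5)/(451/5) = 46.12744/90.2 = 0.5114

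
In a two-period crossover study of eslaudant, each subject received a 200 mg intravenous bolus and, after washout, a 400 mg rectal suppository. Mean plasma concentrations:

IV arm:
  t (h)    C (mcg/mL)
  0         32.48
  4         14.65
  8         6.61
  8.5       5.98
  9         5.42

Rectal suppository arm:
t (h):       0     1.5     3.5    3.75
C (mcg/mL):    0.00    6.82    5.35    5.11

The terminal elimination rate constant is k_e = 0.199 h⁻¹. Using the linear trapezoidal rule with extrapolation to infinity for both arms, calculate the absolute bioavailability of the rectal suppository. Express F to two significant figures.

F = 0.13

Trapezoidal AUC_0→9 (IV):
  [0→4]: (32.48+14.65)/2 × 4 = 94.26
  [4→8]: (14.65+6.61)/2 × 4 = 42.52
  [8→8.5]: (6.61+5.98)/2 × 0.5 = 3.1475
  [8.5→9]: (5.98+5.42)/2 × 0.5 = 2.85
  Sum = 142.7775 mcg/mL·h
IV tail: 5.42/0.199 = 27.236; AUC_iv,0→∞ = 142.7775 + 27.236 = 170.0135 mcg/mL·h
Trapezoidal AUC_0→3.75 (rectal suppository):
  [0→1.5]: (0.00+6.82)/2 × 1.5 = 5.115
  [1.5→3.5]: (6.82+5.35)/2 × 2 = 12.17
  [3.5→3.75]: (5.35+5.11)/2 × 0.25 = 1.3075
  Sum = 18.5925 mcg/mL·h
rectal suppository tail: 5.11/0.199 = 25.678; AUC_ev,0→∞ = 18.5925 + 25.678 = 44.2705 mcg/mL·h
F = (AUC_ev/D_ev)/(AUC_iv/D_iv) = (44.2705/400)/(170.0135/200) = 0.11067625/0.8500675 = 0.1302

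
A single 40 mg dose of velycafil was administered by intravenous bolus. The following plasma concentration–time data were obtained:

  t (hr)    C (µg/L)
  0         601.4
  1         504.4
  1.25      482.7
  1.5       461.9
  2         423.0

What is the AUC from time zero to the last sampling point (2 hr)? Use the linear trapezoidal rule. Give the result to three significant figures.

AUC = 1020 µg/L·hr

Trapezoidal AUC_0→2:
  [0→1]: (601.4+504.4)/2 × 1 = 552.9
  [1→1.25]: (504.4+482.7)/2 × 0.25 = 123.3875
  [1.25→1.5]: (482.7+461.9)/2 × 0.25 = 118.075
  [1.5→2]: (461.9+423.0)/2 × 0.5 = 221.225
  Sum = 1015.5875 µg/L·hr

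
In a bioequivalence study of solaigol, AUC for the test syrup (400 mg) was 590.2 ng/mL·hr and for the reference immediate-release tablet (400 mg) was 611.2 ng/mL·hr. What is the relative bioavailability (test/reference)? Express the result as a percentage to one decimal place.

F_rel = (AUC_test/D_test) / (AUC_ref/D_ref)
      = (590.2/400) / (611.2/400)
      = 1.4755 / 1.528 = 0.9656 = 96.56%

F_rel = 96.6%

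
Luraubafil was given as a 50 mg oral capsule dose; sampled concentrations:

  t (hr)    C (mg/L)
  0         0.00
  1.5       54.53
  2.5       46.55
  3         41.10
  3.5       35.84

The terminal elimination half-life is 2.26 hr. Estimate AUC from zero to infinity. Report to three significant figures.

Trapezoidal AUC_0→3.5:
  [0→1.5]: (0.00+54.53)/2 × 1.5 = 40.8975
  [1.5→2.5]: (54.53+46.55)/2 × 1 = 50.54
  [2.5→3]: (46.55+41.10)/2 × 0.5 = 21.9125
  [3→3.5]: (41.10+35.84)/2 × 0.5 = 19.235
  Sum = 132.585 mg/L·hr
k_e = ln2 / t½ = 0.693147 / 2.26 = 0.3067 hr^-1
Extrapolated tail: C_last / k_e = 35.84 / 0.3067 = 116.857
AUC_0→∞ = 132.585 + 116.857 = 249.442 mg/L·hr

AUC = 249 mg/L·hr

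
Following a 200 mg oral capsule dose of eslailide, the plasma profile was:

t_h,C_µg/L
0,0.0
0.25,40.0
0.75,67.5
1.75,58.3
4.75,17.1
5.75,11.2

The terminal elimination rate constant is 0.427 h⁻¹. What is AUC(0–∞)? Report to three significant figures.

AUC = 248 µg/L·h

Trapezoidal AUC_0→5.75:
  [0→0.25]: (0.0+40.0)/2 × 0.25 = 5.0
  [0.25→0.75]: (40.0+67.5)/2 × 0.5 = 26.875
  [0.75→1.75]: (67.5+58.3)/2 × 1 = 62.9
  [1.75→4.75]: (58.3+17.1)/2 × 3 = 113.1
  [4.75→5.75]: (17.1+11.2)/2 × 1 = 14.15
  Sum = 222.025 µg/L·h
Extrapolated tail: C_last / k_e = 11.2 / 0.427 = 26.230
AUC_0→∞ = 222.025 + 26.230 = 248.255 µg/L·h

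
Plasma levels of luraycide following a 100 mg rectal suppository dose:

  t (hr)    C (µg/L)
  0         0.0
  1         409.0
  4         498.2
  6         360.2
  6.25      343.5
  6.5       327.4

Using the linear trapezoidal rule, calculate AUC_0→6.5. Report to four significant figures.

AUC = 2596 µg/L·hr

Trapezoidal AUC_0→6.5:
  [0→1]: (0.0+409.0)/2 × 1 = 204.5
  [1→4]: (409.0+498.2)/2 × 3 = 1360.8
  [4→6]: (498.2+360.2)/2 × 2 = 858.4
  [6→6.25]: (360.2+343.5)/2 × 0.25 = 87.9625
  [6.25→6.5]: (343.5+327.4)/2 × 0.25 = 83.8625
  Sum = 2595.525 µg/L·hr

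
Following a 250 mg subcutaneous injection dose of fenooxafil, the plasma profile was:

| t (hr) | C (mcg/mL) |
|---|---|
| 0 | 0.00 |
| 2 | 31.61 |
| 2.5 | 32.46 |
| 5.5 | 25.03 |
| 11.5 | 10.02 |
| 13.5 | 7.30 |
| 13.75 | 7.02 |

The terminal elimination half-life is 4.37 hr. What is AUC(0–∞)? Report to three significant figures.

AUC = 302 mcg/mL·hr

Trapezoidal AUC_0→13.75:
  [0→2]: (0.00+31.61)/2 × 2 = 31.61
  [2→2.5]: (31.61+32.46)/2 × 0.5 = 16.0175
  [2.5→5.5]: (32.46+25.03)/2 × 3 = 86.235
  [5.5→11.5]: (25.03+10.02)/2 × 6 = 105.15
  [11.5→13.5]: (10.02+7.30)/2 × 2 = 17.32
  [13.5→13.75]: (7.30+7.02)/2 × 0.25 = 1.79
  Sum = 258.1225 mcg/mL·hr
k_e = ln2 / t½ = 0.693147 / 4.37 = 0.1586 hr^-1
Extrapolated tail: C_last / k_e = 7.02 / 0.1586 = 44.262
AUC_0→∞ = 258.1225 + 44.262 = 302.3845 mcg/mL·hr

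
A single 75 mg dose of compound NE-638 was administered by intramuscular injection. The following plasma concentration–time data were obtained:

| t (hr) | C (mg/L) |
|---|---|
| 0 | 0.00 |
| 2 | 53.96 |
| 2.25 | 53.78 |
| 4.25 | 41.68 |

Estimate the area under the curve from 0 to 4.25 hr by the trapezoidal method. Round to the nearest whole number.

Trapezoidal AUC_0→4.25:
  [0→2]: (0.00+53.96)/2 × 2 = 53.96
  [2→2.25]: (53.96+53.78)/2 × 0.25 = 13.4675
  [2.25→4.25]: (53.78+41.68)/2 × 2 = 95.46
  Sum = 162.8875 mg/L·hr

AUC = 163 mg/L·hr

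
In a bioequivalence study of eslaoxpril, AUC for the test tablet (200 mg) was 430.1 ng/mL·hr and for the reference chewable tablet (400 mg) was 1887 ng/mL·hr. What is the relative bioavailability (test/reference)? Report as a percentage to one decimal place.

F_rel = 45.6%

F_rel = (AUC_test/D_test) / (AUC_ref/D_ref)
      = (430.1/200) / (1887/400)
      = 2.1505 / 4.7175 = 0.4559 = 45.59%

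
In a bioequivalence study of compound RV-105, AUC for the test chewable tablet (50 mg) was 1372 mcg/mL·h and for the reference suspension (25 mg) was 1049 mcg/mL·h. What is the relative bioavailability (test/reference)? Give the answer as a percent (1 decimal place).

F_rel = (AUC_test/D_test) / (AUC_ref/D_ref)
      = (1372/50) / (1049/25)
      = 27.44 / 41.96 = 0.6540 = 65.40%

F_rel = 65.4%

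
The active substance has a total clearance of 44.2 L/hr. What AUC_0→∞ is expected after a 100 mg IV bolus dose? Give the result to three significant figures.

AUC_0→∞ = Dose_iv / CL
        = 100 / 44.2 = 2.26244 mg/L·hr

AUC = 2.26 mg/L·hr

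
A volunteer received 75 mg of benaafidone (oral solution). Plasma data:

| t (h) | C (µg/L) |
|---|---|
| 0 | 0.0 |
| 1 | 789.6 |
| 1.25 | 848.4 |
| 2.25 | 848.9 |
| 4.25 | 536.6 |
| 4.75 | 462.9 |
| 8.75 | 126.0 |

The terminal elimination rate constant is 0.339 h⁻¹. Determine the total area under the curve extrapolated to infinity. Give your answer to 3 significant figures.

AUC = 4630 µg/L·h

Trapezoidal AUC_0→8.75:
  [0→1]: (0.0+789.6)/2 × 1 = 394.8
  [1→1.25]: (789.6+848.4)/2 × 0.25 = 204.75
  [1.25→2.25]: (848.4+848.9)/2 × 1 = 848.65
  [2.25→4.25]: (848.9+536.6)/2 × 2 = 1385.5
  [4.25→4.75]: (536.6+462.9)/2 × 0.5 = 249.875
  [4.75→8.75]: (462.9+126.0)/2 × 4 = 1177.8
  Sum = 4261.375 µg/L·h
Extrapolated tail: C_last / k_e = 126.0 / 0.339 = 371.681
AUC_0→∞ = 4261.375 + 371.681 = 4633.056 µg/L·h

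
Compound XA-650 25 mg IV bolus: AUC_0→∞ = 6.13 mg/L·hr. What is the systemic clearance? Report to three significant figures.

CL = Dose_iv / AUC_0→∞
   = 25 / 6.13 = 4.0783 L/hr

CL = 4.08 L/hr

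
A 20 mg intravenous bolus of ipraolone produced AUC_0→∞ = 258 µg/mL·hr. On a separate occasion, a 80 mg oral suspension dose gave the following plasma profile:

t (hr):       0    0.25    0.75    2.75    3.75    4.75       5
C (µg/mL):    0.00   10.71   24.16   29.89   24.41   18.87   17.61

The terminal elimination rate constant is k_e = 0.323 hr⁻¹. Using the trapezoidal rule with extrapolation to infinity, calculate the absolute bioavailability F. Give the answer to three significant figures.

Trapezoidal AUC_0→5 (oral suspension):
  [0→0.25]: (0.00+10.71)/2 × 0.25 = 1.33875
  [0.25→0.75]: (10.71+24.16)/2 × 0.5 = 8.7175
  [0.75→2.75]: (24.16+29.89)/2 × 2 = 54.05
  [2.75→3.75]: (29.89+24.41)/2 × 1 = 27.15
  [3.75→4.75]: (24.41+18.87)/2 × 1 = 21.64
  [4.75→5]: (18.87+17.61)/2 × 0.25 = 4.56
  Sum = 117.45625 µg/mL·hr
Tail: C_last/k_e = 17.61/0.323 = 54.520
AUC_0→∞ (oral suspension) = 117.45625 + 54.520 = 171.97625 µg/mL·hr
F = (AUC_ev/D_ev)/(AUC_iv/D_iv) = (171.97625/80)/(258/20) = 2.1497/12.9 = 0.1666

F = 0.167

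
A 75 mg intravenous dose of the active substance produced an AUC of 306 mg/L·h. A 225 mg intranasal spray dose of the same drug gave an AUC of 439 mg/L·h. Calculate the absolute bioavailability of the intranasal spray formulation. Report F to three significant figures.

F = (AUC_ev / D_ev) / (AUC_iv / D_iv)
  = (439/225) / (306/75)
  = 1.95111 / 4.08 = 0.4782

F = 0.478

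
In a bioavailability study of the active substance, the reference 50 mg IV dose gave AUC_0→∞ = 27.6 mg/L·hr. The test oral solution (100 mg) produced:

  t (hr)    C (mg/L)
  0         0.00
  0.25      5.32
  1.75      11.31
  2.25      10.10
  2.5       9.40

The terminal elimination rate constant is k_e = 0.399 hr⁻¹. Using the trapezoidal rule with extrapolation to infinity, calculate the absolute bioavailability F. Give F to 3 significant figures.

F = 0.806

Trapezoidal AUC_0→2.5 (oral solution):
  [0→0.25]: (0.00+5.32)/2 × 0.25 = 0.665
  [0.25→1.75]: (5.32+11.31)/2 × 1.5 = 12.4725
  [1.75→2.25]: (11.31+10.10)/2 × 0.5 = 5.3525
  [2.25→2.5]: (10.10+9.40)/2 × 0.25 = 2.4375
  Sum = 20.9275 mg/L·hr
Tail: C_last/k_e = 9.40/0.399 = 23.559
AUC_0→∞ (oral solution) = 20.9275 + 23.559 = 44.4865 mg/L·hr
F = (AUC_ev/D_ev)/(AUC_iv/D_iv) = (44.4865/100)/(27.6/50) = 0.444865/0.552 = 0.8059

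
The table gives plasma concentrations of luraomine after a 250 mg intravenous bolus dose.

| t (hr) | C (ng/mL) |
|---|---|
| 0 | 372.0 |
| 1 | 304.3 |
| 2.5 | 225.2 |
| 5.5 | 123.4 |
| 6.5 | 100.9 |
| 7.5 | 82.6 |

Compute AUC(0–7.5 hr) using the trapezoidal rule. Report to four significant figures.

Trapezoidal AUC_0→7.5:
  [0→1]: (372.0+304.3)/2 × 1 = 338.15
  [1→2.5]: (304.3+225.2)/2 × 1.5 = 397.125
  [2.5→5.5]: (225.2+123.4)/2 × 3 = 522.9
  [5.5→6.5]: (123.4+100.9)/2 × 1 = 112.15
  [6.5→7.5]: (100.9+82.6)/2 × 1 = 91.75
  Sum = 1462.075 ng/mL·hr

AUC = 1462 ng/mL·hr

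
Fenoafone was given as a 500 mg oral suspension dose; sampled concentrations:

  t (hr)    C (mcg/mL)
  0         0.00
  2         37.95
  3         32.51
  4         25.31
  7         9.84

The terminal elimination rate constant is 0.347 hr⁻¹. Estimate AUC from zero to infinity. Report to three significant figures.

AUC = 183 mcg/mL·hr

Trapezoidal AUC_0→7:
  [0→2]: (0.00+37.95)/2 × 2 = 37.95
  [2→3]: (37.95+32.51)/2 × 1 = 35.23
  [3→4]: (32.51+25.31)/2 × 1 = 28.91
  [4→7]: (25.31+9.84)/2 × 3 = 52.725
  Sum = 154.815 mcg/mL·hr
Extrapolated tail: C_last / k_e = 9.84 / 0.347 = 28.357
AUC_0→∞ = 154.815 + 28.357 = 183.172 mcg/mL·hr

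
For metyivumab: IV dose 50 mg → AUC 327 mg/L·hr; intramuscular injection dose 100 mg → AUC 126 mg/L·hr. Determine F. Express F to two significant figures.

F = (AUC_ev / D_ev) / (AUC_iv / D_iv)
  = (126/100) / (327/50)
  = 1.26 / 6.54 = 0.1927

F = 0.19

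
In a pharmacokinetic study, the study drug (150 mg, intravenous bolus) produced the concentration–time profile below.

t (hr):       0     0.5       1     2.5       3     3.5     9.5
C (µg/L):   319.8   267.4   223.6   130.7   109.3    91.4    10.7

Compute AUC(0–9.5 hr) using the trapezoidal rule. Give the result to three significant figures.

Trapezoidal AUC_0→9.5:
  [0→0.5]: (319.8+267.4)/2 × 0.5 = 146.8
  [0.5→1]: (267.4+223.6)/2 × 0.5 = 122.75
  [1→2.5]: (223.6+130.7)/2 × 1.5 = 265.725
  [2.5→3]: (130.7+109.3)/2 × 0.5 = 60.0
  [3→3.5]: (109.3+91.4)/2 × 0.5 = 50.175
  [3.5→9.5]: (91.4+10.7)/2 × 6 = 306.3
  Sum = 951.75 µg/L·hr

AUC = 952 µg/L·hr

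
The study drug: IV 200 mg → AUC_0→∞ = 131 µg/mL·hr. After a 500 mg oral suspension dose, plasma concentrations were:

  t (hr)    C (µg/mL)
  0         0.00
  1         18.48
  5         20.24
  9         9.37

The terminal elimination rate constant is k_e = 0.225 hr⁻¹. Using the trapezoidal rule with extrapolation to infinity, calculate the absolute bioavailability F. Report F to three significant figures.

Trapezoidal AUC_0→9 (oral suspension):
  [0→1]: (0.00+18.48)/2 × 1 = 9.24
  [1→5]: (18.48+20.24)/2 × 4 = 77.44
  [5→9]: (20.24+9.37)/2 × 4 = 59.22
  Sum = 145.9 µg/mL·hr
Tail: C_last/k_e = 9.37/0.225 = 41.644
AUC_0→∞ (oral suspension) = 145.9 + 41.644 = 187.544 µg/mL·hr
F = (AUC_ev/D_ev)/(AUC_iv/D_iv) = (187.544/500)/(131/200) = 0.375088/0.655 = 0.5727

F = 0.573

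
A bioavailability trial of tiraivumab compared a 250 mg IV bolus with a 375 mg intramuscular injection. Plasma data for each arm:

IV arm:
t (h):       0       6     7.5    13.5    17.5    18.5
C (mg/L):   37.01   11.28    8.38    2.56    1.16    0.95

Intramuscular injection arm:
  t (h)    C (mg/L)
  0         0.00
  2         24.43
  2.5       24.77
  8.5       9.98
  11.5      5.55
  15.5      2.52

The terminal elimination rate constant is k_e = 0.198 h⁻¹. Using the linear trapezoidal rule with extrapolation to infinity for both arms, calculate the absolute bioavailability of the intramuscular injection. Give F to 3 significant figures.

Trapezoidal AUC_0→18.5 (IV):
  [0→6]: (37.01+11.28)/2 × 6 = 144.87
  [6→7.5]: (11.28+8.38)/2 × 1.5 = 14.745
  [7.5→13.5]: (8.38+2.56)/2 × 6 = 32.82
  [13.5→17.5]: (2.56+1.16)/2 × 4 = 7.44
  [17.5→18.5]: (1.16+0.95)/2 × 1 = 1.055
  Sum = 200.93 mg/L·h
IV tail: 0.95/0.198 = 4.798; AUC_iv,0→∞ = 200.93 + 4.798 = 205.728 mg/L·h
Trapezoidal AUC_0→15.5 (intramuscular injection):
  [0→2]: (0.00+24.43)/2 × 2 = 24.43
  [2→2.5]: (24.43+24.77)/2 × 0.5 = 12.3
  [2.5→8.5]: (24.77+9.98)/2 × 6 = 104.25
  [8.5→11.5]: (9.98+5.55)/2 × 3 = 23.295
  [11.5→15.5]: (5.55+2.52)/2 × 4 = 16.14
  Sum = 180.415 mg/L·h
intramuscular injection tail: 2.52/0.198 = 12.727; AUC_ev,0→∞ = 180.415 + 12.727 = 193.142 mg/L·h
F = (AUC_ev/D_ev)/(AUC_iv/D_iv) = (193.142/375)/(205.728/250) = 0.515045/0.822912 = 0.6259

F = 0.626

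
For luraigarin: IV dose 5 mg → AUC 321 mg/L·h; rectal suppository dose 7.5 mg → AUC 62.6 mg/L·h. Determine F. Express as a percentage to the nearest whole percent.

F = 13%

F = (AUC_ev / D_ev) / (AUC_iv / D_iv)
  = (62.6/7.5) / (321/5)
  = 8.34667 / 64.2 = 0.1300
  = 13.00%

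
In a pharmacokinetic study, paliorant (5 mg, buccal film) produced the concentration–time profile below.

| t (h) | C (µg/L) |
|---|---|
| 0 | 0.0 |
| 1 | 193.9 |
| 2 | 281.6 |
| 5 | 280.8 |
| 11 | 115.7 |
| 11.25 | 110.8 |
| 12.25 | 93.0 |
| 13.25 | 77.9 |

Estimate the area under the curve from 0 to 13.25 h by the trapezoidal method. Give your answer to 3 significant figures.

AUC = 2580 µg/L·h

Trapezoidal AUC_0→13.25:
  [0→1]: (0.0+193.9)/2 × 1 = 96.95
  [1→2]: (193.9+281.6)/2 × 1 = 237.75
  [2→5]: (281.6+280.8)/2 × 3 = 843.6
  [5→11]: (280.8+115.7)/2 × 6 = 1189.5
  [11→11.25]: (115.7+110.8)/2 × 0.25 = 28.3125
  [11.25→12.25]: (110.8+93.0)/2 × 1 = 101.9
  [12.25→13.25]: (93.0+77.9)/2 × 1 = 85.45
  Sum = 2583.4625 µg/L·h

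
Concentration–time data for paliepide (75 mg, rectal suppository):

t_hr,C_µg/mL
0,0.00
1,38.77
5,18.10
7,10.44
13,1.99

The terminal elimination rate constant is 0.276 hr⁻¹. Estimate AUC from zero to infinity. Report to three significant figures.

AUC = 206 µg/mL·hr

Trapezoidal AUC_0→13:
  [0→1]: (0.00+38.77)/2 × 1 = 19.385
  [1→5]: (38.77+18.10)/2 × 4 = 113.74
  [5→7]: (18.10+10.44)/2 × 2 = 28.54
  [7→13]: (10.44+1.99)/2 × 6 = 37.29
  Sum = 198.955 µg/mL·hr
Extrapolated tail: C_last / k_e = 1.99 / 0.276 = 7.210
AUC_0→∞ = 198.955 + 7.210 = 206.165 µg/mL·hr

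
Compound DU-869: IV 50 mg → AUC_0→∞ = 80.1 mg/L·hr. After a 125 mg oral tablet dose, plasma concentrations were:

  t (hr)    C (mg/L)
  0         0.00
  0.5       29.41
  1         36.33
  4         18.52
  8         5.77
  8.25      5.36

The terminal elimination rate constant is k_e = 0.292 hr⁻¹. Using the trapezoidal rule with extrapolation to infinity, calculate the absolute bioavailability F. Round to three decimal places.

Trapezoidal AUC_0→8.25 (oral tablet):
  [0→0.5]: (0.00+29.41)/2 × 0.5 = 7.3525
  [0.5→1]: (29.41+36.33)/2 × 0.5 = 16.435
  [1→4]: (36.33+18.52)/2 × 3 = 82.275
  [4→8]: (18.52+5.77)/2 × 4 = 48.58
  [8→8.25]: (5.77+5.36)/2 × 0.25 = 1.39125
  Sum = 156.03375 mg/L·hr
Tail: C_last/k_e = 5.36/0.292 = 18.356
AUC_0→∞ (oral tablet) = 156.03375 + 18.356 = 174.38975 mg/L·hr
F = (AUC_ev/D_ev)/(AUC_iv/D_iv) = (174.38975/125)/(80.1/50) = 1.395118/1.602 = 0.8709

F = 0.871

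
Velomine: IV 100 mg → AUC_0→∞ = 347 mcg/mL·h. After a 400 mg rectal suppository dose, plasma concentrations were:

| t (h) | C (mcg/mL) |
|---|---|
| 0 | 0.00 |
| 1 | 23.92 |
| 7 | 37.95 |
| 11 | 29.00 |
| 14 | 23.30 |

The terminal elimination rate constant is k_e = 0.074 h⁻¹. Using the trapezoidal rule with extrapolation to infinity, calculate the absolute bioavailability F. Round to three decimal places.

Trapezoidal AUC_0→14 (rectal suppository):
  [0→1]: (0.00+23.92)/2 × 1 = 11.96
  [1→7]: (23.92+37.95)/2 × 6 = 185.61
  [7→11]: (37.95+29.00)/2 × 4 = 133.9
  [11→14]: (29.00+23.30)/2 × 3 = 78.45
  Sum = 409.92 mcg/mL·h
Tail: C_last/k_e = 23.30/0.074 = 314.865
AUC_0→∞ (rectal suppository) = 409.92 + 314.865 = 724.785 mcg/mL·h
F = (AUC_ev/D_ev)/(AUC_iv/D_iv) = (724.785/400)/(347/100) = 1.8119625/3.47 = 0.5222

F = 0.522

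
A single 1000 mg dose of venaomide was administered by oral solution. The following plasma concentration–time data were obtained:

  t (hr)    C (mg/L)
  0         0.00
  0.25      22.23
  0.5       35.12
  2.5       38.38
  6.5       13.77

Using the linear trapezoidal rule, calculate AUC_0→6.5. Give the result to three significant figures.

Trapezoidal AUC_0→6.5:
  [0→0.25]: (0.00+22.23)/2 × 0.25 = 2.77875
  [0.25→0.5]: (22.23+35.12)/2 × 0.25 = 7.16875
  [0.5→2.5]: (35.12+38.38)/2 × 2 = 73.5
  [2.5→6.5]: (38.38+13.77)/2 × 4 = 104.3
  Sum = 187.7475 mg/L·hr

AUC = 188 mg/L·hr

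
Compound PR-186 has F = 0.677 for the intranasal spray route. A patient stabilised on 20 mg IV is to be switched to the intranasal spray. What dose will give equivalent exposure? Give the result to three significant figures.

D_intranasal = 29.5 mg

For equal systemic exposure: F × D_ev = D_iv
D_ev = D_iv / F = 20 / 0.677 = 29.5421 mg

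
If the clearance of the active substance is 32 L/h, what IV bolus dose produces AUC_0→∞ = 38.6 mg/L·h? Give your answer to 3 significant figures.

Dose_iv = CL × AUC_0→∞
     = 32 × 38.6 = 1235.2 mg

Dose = 1240 mg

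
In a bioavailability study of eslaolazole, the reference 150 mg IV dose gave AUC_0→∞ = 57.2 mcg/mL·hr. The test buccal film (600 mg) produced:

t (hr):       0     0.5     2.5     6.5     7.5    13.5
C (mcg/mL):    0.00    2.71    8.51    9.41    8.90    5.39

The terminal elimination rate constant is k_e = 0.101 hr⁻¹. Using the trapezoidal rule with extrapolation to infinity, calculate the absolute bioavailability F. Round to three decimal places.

Trapezoidal AUC_0→13.5 (buccal film):
  [0→0.5]: (0.00+2.71)/2 × 0.5 = 0.6775
  [0.5→2.5]: (2.71+8.51)/2 × 2 = 11.22
  [2.5→6.5]: (8.51+9.41)/2 × 4 = 35.84
  [6.5→7.5]: (9.41+8.90)/2 × 1 = 9.155
  [7.5→13.5]: (8.90+5.39)/2 × 6 = 42.87
  Sum = 99.7625 mcg/mL·hr
Tail: C_last/k_e = 5.39/0.101 = 53.366
AUC_0→∞ (buccal film) = 99.7625 + 53.366 = 153.1285 mcg/mL·hr
F = (AUC_ev/D_ev)/(AUC_iv/D_iv) = (153.1285/600)/(57.2/150) = 0.255214/0.381333 = 0.6693

F = 0.669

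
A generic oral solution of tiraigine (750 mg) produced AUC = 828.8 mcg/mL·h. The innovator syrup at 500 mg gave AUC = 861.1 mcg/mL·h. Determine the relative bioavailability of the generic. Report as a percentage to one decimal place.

F_rel = 64.2%

F_rel = (AUC_test/D_test) / (AUC_ref/D_ref)
      = (828.8/750) / (861.1/500)
      = 1.10507 / 1.7222 = 0.6417 = 64.17%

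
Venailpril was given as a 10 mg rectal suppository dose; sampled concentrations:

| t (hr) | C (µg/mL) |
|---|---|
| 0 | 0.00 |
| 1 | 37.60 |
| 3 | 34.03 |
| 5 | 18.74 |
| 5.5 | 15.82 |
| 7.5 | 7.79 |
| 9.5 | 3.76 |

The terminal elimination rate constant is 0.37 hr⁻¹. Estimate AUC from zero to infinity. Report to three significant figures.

Trapezoidal AUC_0→9.5:
  [0→1]: (0.00+37.60)/2 × 1 = 18.8
  [1→3]: (37.60+34.03)/2 × 2 = 71.63
  [3→5]: (34.03+18.74)/2 × 2 = 52.77
  [5→5.5]: (18.74+15.82)/2 × 0.5 = 8.64
  [5.5→7.5]: (15.82+7.79)/2 × 2 = 23.61
  [7.5→9.5]: (7.79+3.76)/2 × 2 = 11.55
  Sum = 187.0 µg/mL·hr
Extrapolated tail: C_last / k_e = 3.76 / 0.37 = 10.162
AUC_0→∞ = 187.0 + 10.162 = 197.162 µg/mL·hr

AUC = 197 µg/mL·hr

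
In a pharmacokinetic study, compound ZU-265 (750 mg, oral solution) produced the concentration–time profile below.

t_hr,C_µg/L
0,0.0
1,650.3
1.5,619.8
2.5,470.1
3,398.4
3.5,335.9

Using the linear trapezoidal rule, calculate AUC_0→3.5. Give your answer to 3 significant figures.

AUC = 1590 µg/L·hr

Trapezoidal AUC_0→3.5:
  [0→1]: (0.0+650.3)/2 × 1 = 325.15
  [1→1.5]: (650.3+619.8)/2 × 0.5 = 317.525
  [1.5→2.5]: (619.8+470.1)/2 × 1 = 544.95
  [2.5→3]: (470.1+398.4)/2 × 0.5 = 217.125
  [3→3.5]: (398.4+335.9)/2 × 0.5 = 183.575
  Sum = 1588.325 µg/L·hr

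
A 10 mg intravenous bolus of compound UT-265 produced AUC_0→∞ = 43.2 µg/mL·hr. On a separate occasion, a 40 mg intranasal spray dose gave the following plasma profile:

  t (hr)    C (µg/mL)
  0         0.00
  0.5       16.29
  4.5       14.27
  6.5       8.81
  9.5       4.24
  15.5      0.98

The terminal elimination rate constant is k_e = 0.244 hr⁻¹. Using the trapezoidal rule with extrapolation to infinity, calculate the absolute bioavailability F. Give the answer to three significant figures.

F = 0.738

Trapezoidal AUC_0→15.5 (intranasal spray):
  [0→0.5]: (0.00+16.29)/2 × 0.5 = 4.0725
  [0.5→4.5]: (16.29+14.27)/2 × 4 = 61.12
  [4.5→6.5]: (14.27+8.81)/2 × 2 = 23.08
  [6.5→9.5]: (8.81+4.24)/2 × 3 = 19.575
  [9.5→15.5]: (4.24+0.98)/2 × 6 = 15.66
  Sum = 123.5075 µg/mL·hr
Tail: C_last/k_e = 0.98/0.244 = 4.016
AUC_0→∞ (intranasal spray) = 123.5075 + 4.016 = 127.5235 µg/mL·hr
F = (AUC_ev/D_ev)/(AUC_iv/D_iv) = (127.5235/40)/(43.2/10) = 3.1880875/4.32 = 0.7380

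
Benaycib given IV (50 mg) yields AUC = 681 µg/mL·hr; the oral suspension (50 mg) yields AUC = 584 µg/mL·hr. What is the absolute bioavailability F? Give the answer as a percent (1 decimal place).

F = (AUC_ev / D_ev) / (AUC_iv / D_iv)
  = (584/50) / (681/50)
  = 11.68 / 13.62 = 0.8576
  = 85.76%

F = 85.8%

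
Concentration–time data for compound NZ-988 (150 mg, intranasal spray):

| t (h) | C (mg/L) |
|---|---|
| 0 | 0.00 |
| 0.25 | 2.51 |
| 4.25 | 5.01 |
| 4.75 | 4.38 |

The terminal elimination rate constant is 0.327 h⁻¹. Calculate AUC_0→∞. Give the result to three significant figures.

AUC = 31.1 mg/L·h

Trapezoidal AUC_0→4.75:
  [0→0.25]: (0.00+2.51)/2 × 0.25 = 0.31375
  [0.25→4.25]: (2.51+5.01)/2 × 4 = 15.04
  [4.25→4.75]: (5.01+4.38)/2 × 0.5 = 2.3475
  Sum = 17.70125 mg/L·h
Extrapolated tail: C_last / k_e = 4.38 / 0.327 = 13.394
AUC_0→∞ = 17.70125 + 13.394 = 31.09525 mg/L·h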